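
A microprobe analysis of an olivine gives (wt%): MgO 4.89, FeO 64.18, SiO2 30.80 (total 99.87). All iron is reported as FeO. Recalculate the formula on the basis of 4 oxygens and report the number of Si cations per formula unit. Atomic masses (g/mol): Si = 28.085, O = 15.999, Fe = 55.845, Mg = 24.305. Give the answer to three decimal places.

MgO: 4.89/40.304 = 0.12133 mol → 0.12133 mol Mg, 0.12133 mol O.
FeO: 64.18/71.844 = 0.89332 mol → 0.89332 mol Fe, 0.89332 mol O.
SiO2: 30.80/60.083 = 0.51262 mol → 0.51262 mol Si, 1.02524 mol O.
Total oxygen = 2.03989 mol. Normalization factor = 4/2.03989 = 1.96089.
Si per 4 O = 0.51262 × 1.96089 = 1.005.

1.005 Si apfu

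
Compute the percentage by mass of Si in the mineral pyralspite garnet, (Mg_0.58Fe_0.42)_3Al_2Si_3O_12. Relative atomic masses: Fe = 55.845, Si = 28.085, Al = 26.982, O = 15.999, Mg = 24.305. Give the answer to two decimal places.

19.03 wt%

Molar mass of (Mg_0.58Fe_0.42)_3Al_2Si_3O_12: 1.74·24.305 + 1.26·55.845 + 2·26.982 + 3·28.085 + 12·15.999 = 442.862 g/mol.
Mass of Si per formula unit: 3 × 28.085 = 84.255 g.
Weight fraction Si = 84.255 / 442.862 = 0.1903.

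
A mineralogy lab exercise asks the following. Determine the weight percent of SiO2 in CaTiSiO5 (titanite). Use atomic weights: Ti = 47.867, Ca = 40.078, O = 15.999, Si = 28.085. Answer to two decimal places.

Molar mass of CaTiSiO5 = 1·40.078 + 1·47.867 + 1·28.085 + 5·15.999 = 196.025 g/mol.
Each formula unit contains 1 Si, equivalent to 1/1 = 1.0000 mol SiO2.
M(SiO2) = 1×28.085 + 2×15.999 = 60.083 g/mol.
Mass of SiO2 per formula unit = 1.0000 × 60.083 = 60.083 g.
SiO2 wt% = 60.083 / 196.025 × 100 = 30.65%.

30.65 wt%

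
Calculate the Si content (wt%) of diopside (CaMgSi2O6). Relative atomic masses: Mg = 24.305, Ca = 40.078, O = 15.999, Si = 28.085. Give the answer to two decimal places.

25.94 wt%

Molar mass of CaMgSi2O6: 1*40.078 + 1*24.305 + 2*28.085 + 6*15.999 = 216.547 g/mol.
Mass of Si per formula unit: 2 × 28.085 = 56.170 g.
Weight fraction Si = 56.170 / 216.547 = 0.2594.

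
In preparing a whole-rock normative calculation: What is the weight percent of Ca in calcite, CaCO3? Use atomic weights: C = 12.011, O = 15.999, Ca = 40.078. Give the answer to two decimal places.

40.04 wt%

Formula mass = 1*40.078 + 1*12.011 + 3*15.999 = 100.086 g/mol, of which 40.078 g is Ca.
So Ca makes up 40.078/100.086 = 0.4004 of the mass, i.e. 40.04%.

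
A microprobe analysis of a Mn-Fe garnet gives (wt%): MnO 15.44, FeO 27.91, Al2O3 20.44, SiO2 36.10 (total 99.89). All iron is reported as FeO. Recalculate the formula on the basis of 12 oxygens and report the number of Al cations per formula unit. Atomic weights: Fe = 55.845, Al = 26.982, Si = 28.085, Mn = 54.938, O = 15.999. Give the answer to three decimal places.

1.997 Al apfu

MnO (M=70.937): mol = 0.21766; Mn = 0.21766, O = 0.21766.
FeO (M=71.844): mol = 0.38848; Fe = 0.38848, O = 0.38848.
Al2O3 (M=101.961): mol = 0.20047; Al = 0.40094, O = 0.60141.
SiO2 (M=60.083): mol = 0.60084; Si = 0.60084, O = 1.20168.
ΣO = 2.40923; factor = 12/ΣO = 4.98084.
Al apfu = 0.40094 × 4.98084 = 1.997.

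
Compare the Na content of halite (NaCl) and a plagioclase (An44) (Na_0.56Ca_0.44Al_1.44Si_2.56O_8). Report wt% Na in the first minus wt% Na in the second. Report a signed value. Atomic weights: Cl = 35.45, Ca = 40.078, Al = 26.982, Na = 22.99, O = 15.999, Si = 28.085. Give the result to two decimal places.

Na in NaCl: molar mass 58.440 g/mol; 1×22.99 = 22.990 g → 39.34 wt%.
Na in Na_0.56Ca_0.44Al_1.44Si_2.56O_8: molar mass 269.252 g/mol; 0.56×22.99 = 12.874 g → 4.78 wt%.
Difference = 39.34 − 4.78 = 34.56 percentage points.

34.56 percentage points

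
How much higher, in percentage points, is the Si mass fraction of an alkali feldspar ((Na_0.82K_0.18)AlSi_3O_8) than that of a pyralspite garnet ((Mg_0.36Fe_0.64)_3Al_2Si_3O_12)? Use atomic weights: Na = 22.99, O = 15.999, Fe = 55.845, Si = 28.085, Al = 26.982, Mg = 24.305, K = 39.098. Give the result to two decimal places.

13.61 percentage points

First mineral: 84.255 g Si in 265.118 g formula = 31.78 wt% Si.
Second mineral: 84.255 g Si in 463.679 g formula = 18.17 wt% Si.
31.78% − 18.17% gives a difference of 13.61 percentage points.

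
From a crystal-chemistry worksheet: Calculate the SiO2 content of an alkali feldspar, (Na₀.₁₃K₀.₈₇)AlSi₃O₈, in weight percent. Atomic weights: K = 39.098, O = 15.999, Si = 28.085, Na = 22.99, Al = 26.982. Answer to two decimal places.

Formula mass = 276.233 g/mol.
3 Si → 3.0000 mol SiO2 per formula unit; M(SiO2) = 60.083, so SiO2 mass = 180.249 g.
180.249/276.233 × 100 = 65.25 wt%.

65.25 wt%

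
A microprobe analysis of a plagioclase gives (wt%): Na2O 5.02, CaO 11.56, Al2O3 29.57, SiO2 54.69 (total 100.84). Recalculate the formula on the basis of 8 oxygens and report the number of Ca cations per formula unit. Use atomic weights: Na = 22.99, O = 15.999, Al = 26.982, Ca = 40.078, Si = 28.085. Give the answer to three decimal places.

Na2O (M=61.979): mol = 0.08100; Na = 0.16200, O = 0.08100.
CaO (M=56.077): mol = 0.20615; Ca = 0.20615, O = 0.20615.
Al2O3 (M=101.961): mol = 0.29001; Al = 0.58002, O = 0.87003.
SiO2 (M=60.083): mol = 0.91024; Si = 0.91024, O = 1.82048.
ΣO = 2.97766; factor = 8/ΣO = 2.68667.
Ca apfu = 0.20615 × 2.68667 = 0.554.

0.554 Ca apfu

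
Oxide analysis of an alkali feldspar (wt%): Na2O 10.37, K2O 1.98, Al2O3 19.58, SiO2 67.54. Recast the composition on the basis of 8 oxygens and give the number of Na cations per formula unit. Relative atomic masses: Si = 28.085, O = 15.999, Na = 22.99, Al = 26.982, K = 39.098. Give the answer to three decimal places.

0.889 Na apfu

Na2O: 10.37/61.979 = 0.16731 mol → 0.33462 mol Na, 0.16731 mol O.
K2O: 1.98/94.195 = 0.02102 mol → 0.04204 mol K, 0.02102 mol O.
Al2O3: 19.58/101.961 = 0.19203 mol → 0.38406 mol Al, 0.57609 mol O.
SiO2: 67.54/60.083 = 1.12411 mol → 1.12411 mol Si, 2.24822 mol O.
Total oxygen = 3.01264 mol. Normalization factor = 8/3.01264 = 2.65548.
Na per 8 O = 0.33462 × 2.65548 = 0.889.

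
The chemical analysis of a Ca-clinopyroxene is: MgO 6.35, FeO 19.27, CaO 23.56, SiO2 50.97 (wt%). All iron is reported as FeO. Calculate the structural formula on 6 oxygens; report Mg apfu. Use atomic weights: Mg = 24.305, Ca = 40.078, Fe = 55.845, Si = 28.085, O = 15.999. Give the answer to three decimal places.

MgO: 6.35/40.304 = 0.15755 mol → 0.15755 mol Mg, 0.15755 mol O.
FeO: 19.27/71.844 = 0.26822 mol → 0.26822 mol Fe, 0.26822 mol O.
CaO: 23.56/56.077 = 0.42014 mol → 0.42014 mol Ca, 0.42014 mol O.
SiO2: 50.97/60.083 = 0.84833 mol → 0.84833 mol Si, 1.69666 mol O.
Total oxygen = 2.54257 mol. Normalization factor = 6/2.54257 = 2.35982.
Mg per 6 O = 0.15755 × 2.35982 = 0.372.

0.372 Mg apfu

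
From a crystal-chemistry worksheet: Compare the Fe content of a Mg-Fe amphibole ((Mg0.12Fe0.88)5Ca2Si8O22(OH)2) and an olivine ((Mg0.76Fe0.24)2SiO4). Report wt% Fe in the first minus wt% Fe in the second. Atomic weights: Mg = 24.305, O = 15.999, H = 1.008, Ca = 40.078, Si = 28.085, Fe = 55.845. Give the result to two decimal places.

8.63 percentage points

First mineral: 245.718 g Fe in 951.129 g formula = 25.83 wt% Fe.
Second mineral: 26.806 g Fe in 155.830 g formula = 17.20 wt% Fe.
25.83% − 17.20% gives a difference of 8.63 percentage points.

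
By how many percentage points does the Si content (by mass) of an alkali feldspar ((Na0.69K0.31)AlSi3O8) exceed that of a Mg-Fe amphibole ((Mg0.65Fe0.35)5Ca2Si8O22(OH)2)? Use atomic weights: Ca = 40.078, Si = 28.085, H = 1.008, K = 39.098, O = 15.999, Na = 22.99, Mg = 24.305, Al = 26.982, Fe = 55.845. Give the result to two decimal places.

M((Na0.69K0.31)AlSi3O8) = 267.212 g/mol, so wt% Si = 84.255/267.212 × 100 = 31.53%.
M((Mg0.65Fe0.35)5Ca2Si8O22(OH)2) = 867.548 g/mol, so wt% Si = 224.680/867.548 × 100 = 25.90%.
31.53 − 25.90 = 5.63 pp.

5.63 percentage points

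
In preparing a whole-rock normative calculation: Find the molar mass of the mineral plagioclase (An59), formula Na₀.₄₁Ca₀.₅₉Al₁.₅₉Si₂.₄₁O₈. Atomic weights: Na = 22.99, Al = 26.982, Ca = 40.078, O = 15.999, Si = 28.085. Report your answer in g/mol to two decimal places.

271.65 g/mol

The formula mass is the sum 0.41×22.99 + 0.59×40.078 + 1.59×26.982 + 2.41×28.085 + 8×15.999.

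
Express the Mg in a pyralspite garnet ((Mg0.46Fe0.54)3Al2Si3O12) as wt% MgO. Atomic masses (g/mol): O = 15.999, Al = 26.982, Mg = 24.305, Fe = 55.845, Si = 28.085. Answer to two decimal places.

Formula mass = 454.217 g/mol.
1.38 Mg → 1.3800 mol MgO per formula unit; M(MgO) = 40.304, so MgO mass = 55.620 g.
55.620/454.217 × 100 = 12.25 wt%.

12.25 wt%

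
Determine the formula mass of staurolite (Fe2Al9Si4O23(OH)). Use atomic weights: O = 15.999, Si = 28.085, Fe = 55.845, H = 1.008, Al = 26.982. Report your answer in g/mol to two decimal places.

851.85 g/mol

The formula mass is the sum 2*55.845 + 9*26.982 + 4*28.085 + 24*15.999 + 1*1.008.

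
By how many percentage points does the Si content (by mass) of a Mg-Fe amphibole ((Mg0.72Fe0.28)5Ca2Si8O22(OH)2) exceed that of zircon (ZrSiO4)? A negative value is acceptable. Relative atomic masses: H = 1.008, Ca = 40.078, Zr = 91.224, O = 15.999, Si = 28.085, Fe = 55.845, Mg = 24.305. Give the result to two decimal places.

Si in (Mg0.72Fe0.28)5Ca2Si8O22(OH)2: molar mass 856.509 g/mol; 8×28.085 = 224.680 g → 26.23 wt%.
Si in ZrSiO4: molar mass 183.305 g/mol; 1×28.085 = 28.085 g → 15.32 wt%.
Difference = 26.23 − 15.32 = 10.91 percentage points.

10.91 percentage points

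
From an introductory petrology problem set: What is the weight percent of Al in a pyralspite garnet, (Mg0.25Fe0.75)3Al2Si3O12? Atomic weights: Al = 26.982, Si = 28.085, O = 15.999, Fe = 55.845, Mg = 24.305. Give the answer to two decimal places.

Formula mass = 0.75·24.305 + 2.25·55.845 + 2·26.982 + 3·28.085 + 12·15.999 = 474.087 g/mol, of which 53.964 g is Al.
So Al makes up 53.964/474.087 = 0.1138 of the mass, i.e. 11.38%.

11.38 mass %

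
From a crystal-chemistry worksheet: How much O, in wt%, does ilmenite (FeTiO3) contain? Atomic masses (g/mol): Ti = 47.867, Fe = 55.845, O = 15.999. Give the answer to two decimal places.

31.64 wt%

Molar mass of FeTiO3: 1·55.845 + 1·47.867 + 3·15.999 = 151.709 g/mol.
Mass of O per formula unit: 3 × 15.999 = 47.997 g.
Weight fraction O = 47.997 / 151.709 = 0.3164.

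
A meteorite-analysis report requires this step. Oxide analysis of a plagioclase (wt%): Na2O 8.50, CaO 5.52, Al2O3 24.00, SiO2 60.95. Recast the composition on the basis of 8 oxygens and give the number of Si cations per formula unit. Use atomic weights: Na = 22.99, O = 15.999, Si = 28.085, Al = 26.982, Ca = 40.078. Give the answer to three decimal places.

2.732 Si apfu

Na2O: 8.50/61.979 = 0.13714 mol → 0.27428 mol Na, 0.13714 mol O.
CaO: 5.52/56.077 = 0.09844 mol → 0.09844 mol Ca, 0.09844 mol O.
Al2O3: 24.00/101.961 = 0.23538 mol → 0.47076 mol Al, 0.70614 mol O.
SiO2: 60.95/60.083 = 1.01443 mol → 1.01443 mol Si, 2.02886 mol O.
Total oxygen = 2.97058 mol. Normalization factor = 8/2.97058 = 2.69308.
Si per 8 O = 1.01443 × 2.69308 = 2.732.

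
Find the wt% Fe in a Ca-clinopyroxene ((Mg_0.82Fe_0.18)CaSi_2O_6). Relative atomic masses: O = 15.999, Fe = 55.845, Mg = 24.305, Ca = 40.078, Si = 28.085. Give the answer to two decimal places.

M((Mg_0.82Fe_0.18)CaSi_2O_6) = 222.224 g/mol.
Fe contributes 0.18 × 55.845 = 10.052 g per mole.
10.052/222.224 = 0.0452 → 4.52%.

4.52 wt%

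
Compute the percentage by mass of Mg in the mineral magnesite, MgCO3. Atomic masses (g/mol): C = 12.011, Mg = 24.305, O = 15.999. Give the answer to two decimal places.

Formula mass = 1×24.305 + 1×12.011 + 3×15.999 = 84.313 g/mol, of which 24.305 g is Mg.
So Mg makes up 24.305/84.313 = 0.2883 of the mass, i.e. 28.83%.

28.83 weight percent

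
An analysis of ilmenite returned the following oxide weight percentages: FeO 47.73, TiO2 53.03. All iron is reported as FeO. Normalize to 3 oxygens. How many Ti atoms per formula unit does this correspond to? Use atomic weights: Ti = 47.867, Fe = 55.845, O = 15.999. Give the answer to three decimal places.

47.73 wt% FeO ÷ 71.844 g/mol = 0.66436 mol, giving 0.66436 Fe and 0.66436 O.
53.03 wt% TiO2 ÷ 79.865 g/mol = 0.66400 mol, giving 0.66400 Ti and 1.32800 O.
Oxygen sums to 1.99236; scaling by 3/1.99236 = 1.50575 puts the formula on 3 O.
Ti: 0.66400 × 1.50575 = 1.000 atoms per formula unit.

1.000 Ti apfu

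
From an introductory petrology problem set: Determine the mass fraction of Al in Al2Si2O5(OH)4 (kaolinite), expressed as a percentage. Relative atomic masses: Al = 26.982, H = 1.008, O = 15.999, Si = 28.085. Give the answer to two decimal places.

M(Al2Si2O5(OH)4) = 258.157 g/mol.
Al contributes 2 × 26.982 = 53.964 g per mole.
53.964/258.157 = 0.2090 → 20.90%.

20.90 wt%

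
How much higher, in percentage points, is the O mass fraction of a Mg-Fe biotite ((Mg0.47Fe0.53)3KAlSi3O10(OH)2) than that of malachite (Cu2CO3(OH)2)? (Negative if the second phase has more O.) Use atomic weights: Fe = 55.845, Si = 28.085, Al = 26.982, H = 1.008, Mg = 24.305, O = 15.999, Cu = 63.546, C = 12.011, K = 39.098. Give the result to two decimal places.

4.90 percentage points

First mineral: 191.988 g O in 467.403 g formula = 41.08 wt% O.
Second mineral: 79.995 g O in 221.114 g formula = 36.18 wt% O.
41.08% − 36.18% gives a difference of 4.90 percentage points.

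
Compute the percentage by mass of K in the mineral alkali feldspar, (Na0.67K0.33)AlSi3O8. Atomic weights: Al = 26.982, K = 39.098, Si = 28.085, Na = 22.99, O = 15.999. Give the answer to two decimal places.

4.82 wt%

M((Na0.67K0.33)AlSi3O8) = 267.535 g/mol.
K contributes 0.33 × 39.098 = 12.902 g per mole.
12.902/267.535 = 0.0482 → 4.82%.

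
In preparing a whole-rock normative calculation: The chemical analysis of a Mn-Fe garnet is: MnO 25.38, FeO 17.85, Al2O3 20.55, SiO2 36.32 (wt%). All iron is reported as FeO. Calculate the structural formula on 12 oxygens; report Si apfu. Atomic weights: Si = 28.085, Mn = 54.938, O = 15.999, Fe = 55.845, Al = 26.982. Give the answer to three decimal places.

2.998 Si apfu

MnO (M=70.937): mol = 0.35778; Mn = 0.35778, O = 0.35778.
FeO (M=71.844): mol = 0.24845; Fe = 0.24845, O = 0.24845.
Al2O3 (M=101.961): mol = 0.20155; Al = 0.40310, O = 0.60465.
SiO2 (M=60.083): mol = 0.60450; Si = 0.60450, O = 1.20900.
ΣO = 2.41988; factor = 12/ΣO = 4.95892.
Si apfu = 0.60450 × 4.95892 = 2.998.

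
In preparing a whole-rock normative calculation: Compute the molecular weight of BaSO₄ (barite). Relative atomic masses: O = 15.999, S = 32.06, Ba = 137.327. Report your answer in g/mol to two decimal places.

The formula mass is the sum 1*137.327 + 1*32.06 + 4*15.999.

233.38 g/mol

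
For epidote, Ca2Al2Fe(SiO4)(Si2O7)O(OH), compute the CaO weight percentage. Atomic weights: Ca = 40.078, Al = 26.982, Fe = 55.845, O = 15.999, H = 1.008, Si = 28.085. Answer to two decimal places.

23.21 wt%

Molar mass of Ca2Al2Fe(SiO4)(Si2O7)O(OH) = 2*40.078 + 2*26.982 + 1*55.845 + 3*28.085 + 13*15.999 + 1*1.008 = 483.215 g/mol.
Each formula unit contains 2 Ca, equivalent to 2/1 = 2.0000 mol CaO.
M(CaO) = 1×40.078 + 1×15.999 = 56.077 g/mol.
Mass of CaO per formula unit = 2.0000 × 56.077 = 112.154 g.
CaO wt% = 112.154 / 483.215 × 100 = 23.21%.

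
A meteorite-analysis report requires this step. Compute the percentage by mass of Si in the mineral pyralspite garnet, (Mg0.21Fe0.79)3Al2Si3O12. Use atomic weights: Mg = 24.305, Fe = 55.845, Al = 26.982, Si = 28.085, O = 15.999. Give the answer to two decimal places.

17.63 wt%

M((Mg0.21Fe0.79)3Al2Si3O12) = 477.872 g/mol.
Si contributes 3 × 28.085 = 84.255 g per mole.
84.255/477.872 = 0.1763 → 17.63%.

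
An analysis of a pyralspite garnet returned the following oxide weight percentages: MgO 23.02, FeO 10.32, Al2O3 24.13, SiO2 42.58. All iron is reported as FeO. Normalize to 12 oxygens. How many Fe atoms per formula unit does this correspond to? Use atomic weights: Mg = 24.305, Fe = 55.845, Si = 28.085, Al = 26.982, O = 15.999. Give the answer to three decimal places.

MgO: 23.02/40.304 = 0.57116 mol → 0.57116 mol Mg, 0.57116 mol O.
FeO: 10.32/71.844 = 0.14364 mol → 0.14364 mol Fe, 0.14364 mol O.
Al2O3: 24.13/101.961 = 0.23666 mol → 0.47332 mol Al, 0.70998 mol O.
SiO2: 42.58/60.083 = 0.70869 mol → 0.70869 mol Si, 1.41738 mol O.
Total oxygen = 2.84216 mol. Normalization factor = 12/2.84216 = 4.22214.
Fe per 12 O = 0.14364 × 4.22214 = 0.606.

0.606 Fe apfu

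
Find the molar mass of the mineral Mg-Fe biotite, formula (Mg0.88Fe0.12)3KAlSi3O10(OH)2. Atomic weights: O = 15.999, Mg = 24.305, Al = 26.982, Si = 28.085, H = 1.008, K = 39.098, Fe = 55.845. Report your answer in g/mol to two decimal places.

M = 2.64·24.305 + 0.36·55.845 + 1·39.098 + 1·26.982 + 3·28.085 + 12·15.999 + 2·1.008

428.61 g/mol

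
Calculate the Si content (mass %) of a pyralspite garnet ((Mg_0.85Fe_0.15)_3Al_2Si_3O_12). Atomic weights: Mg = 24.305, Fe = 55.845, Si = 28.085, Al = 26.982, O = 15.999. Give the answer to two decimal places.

20.19 mass %

Molar mass of (Mg_0.85Fe_0.15)_3Al_2Si_3O_12: 2.55×24.305 + 0.45×55.845 + 2×26.982 + 3×28.085 + 12×15.999 = 417.315 g/mol.
Mass of Si per formula unit: 3 × 28.085 = 84.255 g.
Weight fraction Si = 84.255 / 417.315 = 0.2019.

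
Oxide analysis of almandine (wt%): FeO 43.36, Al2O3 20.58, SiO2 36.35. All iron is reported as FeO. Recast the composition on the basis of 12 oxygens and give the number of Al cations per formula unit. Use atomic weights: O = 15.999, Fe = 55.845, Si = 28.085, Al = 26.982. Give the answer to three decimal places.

FeO (M=71.844): mol = 0.60353; Fe = 0.60353, O = 0.60353.
Al2O3 (M=101.961): mol = 0.20184; Al = 0.40368, O = 0.60552.
SiO2 (M=60.083): mol = 0.60500; Si = 0.60500, O = 1.21000.
ΣO = 2.41905; factor = 12/ΣO = 4.96063.
Al apfu = 0.40368 × 4.96063 = 2.003.

2.003 Al apfu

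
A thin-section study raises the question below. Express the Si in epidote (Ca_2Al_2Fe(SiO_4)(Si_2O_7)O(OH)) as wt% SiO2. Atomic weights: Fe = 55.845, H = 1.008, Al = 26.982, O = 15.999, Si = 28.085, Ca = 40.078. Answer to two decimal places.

37.30 wt%

M(Ca_2Al_2Fe(SiO_4)(Si_2O_7)O(OH)) = 483.215 g/mol; M(SiO2) = 60.083 g/mol.
Moles SiO2 per formula unit = 3 Si ÷ 1 = 3.0000.
SiO2 fraction = (3.0000 × 60.083) / 483.215 = 180.249/483.215 = 0.3730.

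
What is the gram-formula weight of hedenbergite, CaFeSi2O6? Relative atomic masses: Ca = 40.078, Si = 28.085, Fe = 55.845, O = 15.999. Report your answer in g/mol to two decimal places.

248.09 g/mol

M = 1·40.078 + 1·55.845 + 2·28.085 + 6·15.999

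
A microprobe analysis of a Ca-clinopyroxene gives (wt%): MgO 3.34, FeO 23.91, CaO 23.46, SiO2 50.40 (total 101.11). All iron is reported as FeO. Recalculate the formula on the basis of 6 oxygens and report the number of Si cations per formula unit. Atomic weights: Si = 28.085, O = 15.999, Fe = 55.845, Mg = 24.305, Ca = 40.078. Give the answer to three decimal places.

2.004 Si apfu

3.34 wt% MgO ÷ 40.304 g/mol = 0.08287 mol, giving 0.08287 Mg and 0.08287 O.
23.91 wt% FeO ÷ 71.844 g/mol = 0.33280 mol, giving 0.33280 Fe and 0.33280 O.
23.46 wt% CaO ÷ 56.077 g/mol = 0.41835 mol, giving 0.41835 Ca and 0.41835 O.
50.40 wt% SiO2 ÷ 60.083 g/mol = 0.83884 mol, giving 0.83884 Si and 1.67768 O.
Oxygen sums to 2.51170; scaling by 6/2.51170 = 2.38882 puts the formula on 6 O.
Si: 0.83884 × 2.38882 = 2.004 atoms per formula unit.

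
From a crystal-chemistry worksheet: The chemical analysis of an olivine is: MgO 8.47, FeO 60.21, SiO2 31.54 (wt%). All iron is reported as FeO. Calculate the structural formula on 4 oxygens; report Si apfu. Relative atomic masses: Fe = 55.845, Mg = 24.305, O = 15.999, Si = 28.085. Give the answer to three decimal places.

MgO: 8.47/40.304 = 0.21015 mol → 0.21015 mol Mg, 0.21015 mol O.
FeO: 60.21/71.844 = 0.83807 mol → 0.83807 mol Fe, 0.83807 mol O.
SiO2: 31.54/60.083 = 0.52494 mol → 0.52494 mol Si, 1.04988 mol O.
Total oxygen = 2.09810 mol. Normalization factor = 4/2.09810 = 1.90649.
Si per 4 O = 0.52494 × 1.90649 = 1.001.

1.001 Si apfu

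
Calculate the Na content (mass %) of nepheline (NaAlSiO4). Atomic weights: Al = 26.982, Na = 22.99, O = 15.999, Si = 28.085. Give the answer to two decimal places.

M(NaAlSiO4) = 142.053 g/mol.
Na contributes 1 × 22.99 = 22.990 g per mole.
22.990/142.053 = 0.1618 → 16.18%.

16.18 mass %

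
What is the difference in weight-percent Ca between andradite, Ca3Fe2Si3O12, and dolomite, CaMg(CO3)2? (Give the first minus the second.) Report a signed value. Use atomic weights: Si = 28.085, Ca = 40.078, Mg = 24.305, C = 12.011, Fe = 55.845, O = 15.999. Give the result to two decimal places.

M(Ca3Fe2Si3O12) = 508.167 g/mol, so wt% Ca = 120.234/508.167 × 100 = 23.66%.
M(CaMg(CO3)2) = 184.399 g/mol, so wt% Ca = 40.078/184.399 × 100 = 21.73%.
23.66 − 21.73 = 1.93 pp.

1.93 percentage points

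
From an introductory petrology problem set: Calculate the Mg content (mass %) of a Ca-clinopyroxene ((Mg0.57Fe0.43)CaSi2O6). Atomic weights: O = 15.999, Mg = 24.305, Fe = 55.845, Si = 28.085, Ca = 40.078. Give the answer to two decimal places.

M((Mg0.57Fe0.43)CaSi2O6) = 230.109 g/mol.
Mg contributes 0.57 × 24.305 = 13.854 g per mole.
13.854/230.109 = 0.0602 → 6.02%.

6.02 mass %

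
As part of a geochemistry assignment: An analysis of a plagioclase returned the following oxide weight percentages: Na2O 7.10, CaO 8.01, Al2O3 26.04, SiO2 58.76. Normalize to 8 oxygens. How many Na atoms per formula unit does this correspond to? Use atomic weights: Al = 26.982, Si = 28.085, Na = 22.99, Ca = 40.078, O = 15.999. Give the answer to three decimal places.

0.615 Na apfu

7.10 wt% Na2O ÷ 61.979 g/mol = 0.11455 mol, giving 0.22910 Na and 0.11455 O.
8.01 wt% CaO ÷ 56.077 g/mol = 0.14284 mol, giving 0.14284 Ca and 0.14284 O.
26.04 wt% Al2O3 ÷ 101.961 g/mol = 0.25539 mol, giving 0.51078 Al and 0.76617 O.
58.76 wt% SiO2 ÷ 60.083 g/mol = 0.97798 mol, giving 0.97798 Si and 1.95596 O.
Oxygen sums to 2.97952; scaling by 8/2.97952 = 2.68500 puts the formula on 8 O.
Na: 0.22910 × 2.68500 = 0.615 atoms per formula unit.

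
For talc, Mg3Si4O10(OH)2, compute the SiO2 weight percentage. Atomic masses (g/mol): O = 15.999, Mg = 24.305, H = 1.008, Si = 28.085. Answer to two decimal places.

Formula mass = 379.259 g/mol.
4 Si → 4.0000 mol SiO2 per formula unit; M(SiO2) = 60.083, so SiO2 mass = 240.332 g.
240.332/379.259 × 100 = 63.37 wt%.

63.37 wt%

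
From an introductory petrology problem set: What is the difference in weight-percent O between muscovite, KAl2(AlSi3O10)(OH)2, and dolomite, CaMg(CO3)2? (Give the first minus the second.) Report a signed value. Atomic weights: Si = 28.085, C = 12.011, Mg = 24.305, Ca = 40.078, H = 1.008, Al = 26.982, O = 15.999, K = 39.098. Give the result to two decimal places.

First mineral: 191.988 g O in 398.303 g formula = 48.20 wt% O.
Second mineral: 95.994 g O in 184.399 g formula = 52.06 wt% O.
48.20% − 52.06% gives a difference of -3.86 percentage points.

-3.86 percentage points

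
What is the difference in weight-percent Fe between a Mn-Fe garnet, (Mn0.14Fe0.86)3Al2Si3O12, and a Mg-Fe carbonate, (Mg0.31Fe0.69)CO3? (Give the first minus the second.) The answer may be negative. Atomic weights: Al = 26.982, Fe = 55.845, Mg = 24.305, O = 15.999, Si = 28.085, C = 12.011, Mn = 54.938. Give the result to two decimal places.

-7.36 percentage points

Fe in (Mn0.14Fe0.86)3Al2Si3O12: molar mass 497.361 g/mol; 2.58×55.845 = 144.080 g → 28.97 wt%.
Fe in (Mg0.31Fe0.69)CO3: molar mass 106.076 g/mol; 0.69×55.845 = 38.533 g → 36.33 wt%.
Difference = 28.97 − 36.33 = -7.36 percentage points.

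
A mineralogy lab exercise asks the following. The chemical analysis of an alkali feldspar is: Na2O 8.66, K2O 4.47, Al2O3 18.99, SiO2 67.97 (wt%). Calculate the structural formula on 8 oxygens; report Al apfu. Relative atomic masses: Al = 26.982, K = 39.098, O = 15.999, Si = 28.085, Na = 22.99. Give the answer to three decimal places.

Na2O (M=61.979): mol = 0.13972; Na = 0.27944, O = 0.13972.
K2O (M=94.195): mol = 0.04745; K = 0.09490, O = 0.04745.
Al2O3 (M=101.961): mol = 0.18625; Al = 0.37250, O = 0.55875.
SiO2 (M=60.083): mol = 1.13127; Si = 1.13127, O = 2.26254.
ΣO = 3.00846; factor = 8/ΣO = 2.65917.
Al apfu = 0.37250 × 2.65917 = 0.991.

0.991 Al apfu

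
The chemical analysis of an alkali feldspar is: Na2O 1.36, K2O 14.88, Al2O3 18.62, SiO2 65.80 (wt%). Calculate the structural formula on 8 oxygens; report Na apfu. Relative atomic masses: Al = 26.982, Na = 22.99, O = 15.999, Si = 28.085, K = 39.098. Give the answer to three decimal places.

0.120 Na apfu

Na2O (M=61.979): mol = 0.02194; Na = 0.04388, O = 0.02194.
K2O (M=94.195): mol = 0.15797; K = 0.31594, O = 0.15797.
Al2O3 (M=101.961): mol = 0.18262; Al = 0.36524, O = 0.54786.
SiO2 (M=60.083): mol = 1.09515; Si = 1.09515, O = 2.19030.
ΣO = 2.91807; factor = 8/ΣO = 2.74154.
Na apfu = 0.04388 × 2.74154 = 0.120.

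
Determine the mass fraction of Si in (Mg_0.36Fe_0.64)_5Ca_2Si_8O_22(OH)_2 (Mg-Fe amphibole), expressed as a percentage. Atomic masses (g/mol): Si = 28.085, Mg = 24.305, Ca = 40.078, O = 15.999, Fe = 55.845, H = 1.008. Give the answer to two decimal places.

24.60 wt%

Formula mass = 1.80·24.305 + 3.20·55.845 + 2·40.078 + 8·28.085 + 24·15.999 + 2·1.008 = 913.281 g/mol, of which 224.680 g is Si.
So Si makes up 224.680/913.281 = 0.2460 of the mass, i.e. 24.60%.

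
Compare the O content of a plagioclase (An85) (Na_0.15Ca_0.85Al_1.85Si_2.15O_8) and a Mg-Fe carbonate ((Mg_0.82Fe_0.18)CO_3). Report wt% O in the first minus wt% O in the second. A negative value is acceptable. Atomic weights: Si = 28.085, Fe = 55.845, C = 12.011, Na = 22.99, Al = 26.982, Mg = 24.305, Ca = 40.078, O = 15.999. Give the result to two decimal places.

M(Na_0.15Ca_0.85Al_1.85Si_2.15O_8) = 275.806 g/mol, so wt% O = 127.992/275.806 × 100 = 46.41%.
M((Mg_0.82Fe_0.18)CO_3) = 89.990 g/mol, so wt% O = 47.997/89.990 × 100 = 53.34%.
46.41 − 53.34 = -6.93 pp.

-6.93 percentage points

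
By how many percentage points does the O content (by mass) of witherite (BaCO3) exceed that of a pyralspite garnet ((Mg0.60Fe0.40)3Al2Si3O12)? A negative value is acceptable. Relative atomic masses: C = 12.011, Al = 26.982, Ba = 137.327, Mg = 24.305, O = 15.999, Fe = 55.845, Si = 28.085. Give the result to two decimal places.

M(BaCO3) = 197.335 g/mol, so wt% O = 47.997/197.335 × 100 = 24.32%.
M((Mg0.60Fe0.40)3Al2Si3O12) = 440.970 g/mol, so wt% O = 191.988/440.970 × 100 = 43.54%.
24.32 − 43.54 = -19.22 pp.

-19.22 percentage points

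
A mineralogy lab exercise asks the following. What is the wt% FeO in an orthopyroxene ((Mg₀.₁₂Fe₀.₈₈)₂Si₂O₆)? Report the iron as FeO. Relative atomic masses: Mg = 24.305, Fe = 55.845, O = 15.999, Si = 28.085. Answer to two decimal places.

49.34 wt%

M((Mg₀.₁₂Fe₀.₈₈)₂Si₂O₆) = 256.284 g/mol; M(FeO) = 71.844 g/mol.
Moles FeO per formula unit = 1.76 Fe ÷ 1 = 1.7600.
FeO fraction = (1.7600 × 71.844) / 256.284 = 126.445/256.284 = 0.4934.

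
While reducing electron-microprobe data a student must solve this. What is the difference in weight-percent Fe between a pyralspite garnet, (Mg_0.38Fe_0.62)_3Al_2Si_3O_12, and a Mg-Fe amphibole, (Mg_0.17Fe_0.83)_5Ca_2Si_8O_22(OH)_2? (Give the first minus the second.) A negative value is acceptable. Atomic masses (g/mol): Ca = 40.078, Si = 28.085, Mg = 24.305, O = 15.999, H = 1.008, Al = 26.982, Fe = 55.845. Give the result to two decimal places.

-2.08 percentage points

First mineral: 103.872 g Fe in 461.786 g formula = 22.49 wt% Fe.
Second mineral: 231.757 g Fe in 943.244 g formula = 24.57 wt% Fe.
22.49% − 24.57% gives a difference of -2.08 percentage points.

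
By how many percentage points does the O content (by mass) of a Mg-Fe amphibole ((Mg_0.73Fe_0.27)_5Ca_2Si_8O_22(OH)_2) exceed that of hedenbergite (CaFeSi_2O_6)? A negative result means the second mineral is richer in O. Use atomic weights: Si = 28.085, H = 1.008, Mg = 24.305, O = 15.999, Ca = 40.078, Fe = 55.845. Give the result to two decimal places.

First mineral: 383.976 g O in 854.932 g formula = 44.91 wt% O.
Second mineral: 95.994 g O in 248.087 g formula = 38.69 wt% O.
44.91% − 38.69% gives a difference of 6.22 percentage points.

6.22 percentage points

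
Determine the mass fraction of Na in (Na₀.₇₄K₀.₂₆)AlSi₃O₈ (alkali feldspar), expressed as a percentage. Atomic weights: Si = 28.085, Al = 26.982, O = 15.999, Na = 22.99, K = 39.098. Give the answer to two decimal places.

Formula mass = 0.74*22.99 + 0.26*39.098 + 1*26.982 + 3*28.085 + 8*15.999 = 266.407 g/mol, of which 17.013 g is Na.
So Na makes up 17.013/266.407 = 0.0639 of the mass, i.e. 6.39%.

6.39 wt%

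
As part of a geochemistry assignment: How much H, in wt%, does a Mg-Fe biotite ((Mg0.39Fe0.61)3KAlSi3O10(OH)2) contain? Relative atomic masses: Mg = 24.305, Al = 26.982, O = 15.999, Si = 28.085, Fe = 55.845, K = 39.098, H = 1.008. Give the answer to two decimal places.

M((Mg0.39Fe0.61)3KAlSi3O10(OH)2) = 474.972 g/mol.
H contributes 2 × 1.008 = 2.016 g per mole.
2.016/474.972 = 0.0042 → 0.42%.

0.42 wt%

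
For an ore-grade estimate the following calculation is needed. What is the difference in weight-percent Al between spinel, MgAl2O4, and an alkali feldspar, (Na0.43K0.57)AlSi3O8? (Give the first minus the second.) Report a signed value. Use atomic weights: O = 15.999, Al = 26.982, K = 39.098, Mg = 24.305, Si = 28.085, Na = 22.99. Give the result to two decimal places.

27.99 percentage points

Al in MgAl2O4: molar mass 142.265 g/mol; 2×26.982 = 53.964 g → 37.93 wt%.
Al in (Na0.43K0.57)AlSi3O8: molar mass 271.401 g/mol; 1×26.982 = 26.982 g → 9.94 wt%.
Difference = 37.93 − 9.94 = 27.99 percentage points.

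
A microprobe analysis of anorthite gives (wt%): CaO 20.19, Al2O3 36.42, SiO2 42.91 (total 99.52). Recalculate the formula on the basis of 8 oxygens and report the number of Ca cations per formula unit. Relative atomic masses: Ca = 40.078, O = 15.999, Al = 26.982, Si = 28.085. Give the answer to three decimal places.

1.007 Ca apfu

CaO (M=56.077): mol = 0.36004; Ca = 0.36004, O = 0.36004.
Al2O3 (M=101.961): mol = 0.35720; Al = 0.71440, O = 1.07160.
SiO2 (M=60.083): mol = 0.71418; Si = 0.71418, O = 1.42836.
ΣO = 2.86000; factor = 8/ΣO = 2.79720.
Ca apfu = 0.36004 × 2.79720 = 1.007.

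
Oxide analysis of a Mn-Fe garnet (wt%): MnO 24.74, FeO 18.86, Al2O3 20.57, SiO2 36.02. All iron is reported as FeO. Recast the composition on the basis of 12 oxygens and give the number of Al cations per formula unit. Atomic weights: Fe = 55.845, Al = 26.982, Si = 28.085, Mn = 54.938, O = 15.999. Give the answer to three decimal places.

2.004 Al apfu

24.74 wt% MnO ÷ 70.937 g/mol = 0.34876 mol, giving 0.34876 Mn and 0.34876 O.
18.86 wt% FeO ÷ 71.844 g/mol = 0.26251 mol, giving 0.26251 Fe and 0.26251 O.
20.57 wt% Al2O3 ÷ 101.961 g/mol = 0.20174 mol, giving 0.40348 Al and 0.60522 O.
36.02 wt% SiO2 ÷ 60.083 g/mol = 0.59950 mol, giving 0.59950 Si and 1.19900 O.
Oxygen sums to 2.41549; scaling by 12/2.41549 = 4.96794 puts the formula on 12 O.
Al: 0.40348 × 4.96794 = 2.004 atoms per formula unit.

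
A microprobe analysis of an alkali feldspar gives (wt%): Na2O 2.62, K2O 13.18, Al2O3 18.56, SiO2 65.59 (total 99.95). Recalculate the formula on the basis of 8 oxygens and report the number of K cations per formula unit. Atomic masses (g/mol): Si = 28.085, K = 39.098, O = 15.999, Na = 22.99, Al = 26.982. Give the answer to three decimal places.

2.62 wt% Na2O ÷ 61.979 g/mol = 0.04227 mol, giving 0.08454 Na and 0.04227 O.
13.18 wt% K2O ÷ 94.195 g/mol = 0.13992 mol, giving 0.27984 K and 0.13992 O.
18.56 wt% Al2O3 ÷ 101.961 g/mol = 0.18203 mol, giving 0.36406 Al and 0.54609 O.
65.59 wt% SiO2 ÷ 60.083 g/mol = 1.09166 mol, giving 1.09166 Si and 2.18332 O.
Oxygen sums to 2.91160; scaling by 8/2.91160 = 2.74763 puts the formula on 8 O.
K: 0.27984 × 2.74763 = 0.769 atoms per formula unit.

0.769 K apfu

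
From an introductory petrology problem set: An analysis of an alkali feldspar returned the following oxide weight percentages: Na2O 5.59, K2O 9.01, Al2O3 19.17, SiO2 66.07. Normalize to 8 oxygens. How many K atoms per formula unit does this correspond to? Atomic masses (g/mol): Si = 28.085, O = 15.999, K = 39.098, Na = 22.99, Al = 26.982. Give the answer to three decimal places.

0.519 K apfu

Na2O (M=61.979): mol = 0.09019; Na = 0.18038, O = 0.09019.
K2O (M=94.195): mol = 0.09565; K = 0.19130, O = 0.09565.
Al2O3 (M=101.961): mol = 0.18801; Al = 0.37602, O = 0.56403.
SiO2 (M=60.083): mol = 1.09965; Si = 1.09965, O = 2.19930.
ΣO = 2.94917; factor = 8/ΣO = 2.71263.
K apfu = 0.19130 × 2.71263 = 0.519.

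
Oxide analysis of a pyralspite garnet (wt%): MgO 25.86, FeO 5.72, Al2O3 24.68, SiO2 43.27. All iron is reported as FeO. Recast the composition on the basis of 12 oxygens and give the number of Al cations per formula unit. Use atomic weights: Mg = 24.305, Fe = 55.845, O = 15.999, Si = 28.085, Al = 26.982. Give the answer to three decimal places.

MgO (M=40.304): mol = 0.64162; Mg = 0.64162, O = 0.64162.
FeO (M=71.844): mol = 0.07962; Fe = 0.07962, O = 0.07962.
Al2O3 (M=101.961): mol = 0.24205; Al = 0.48410, O = 0.72615.
SiO2 (M=60.083): mol = 0.72017; Si = 0.72017, O = 1.44034.
ΣO = 2.88773; factor = 12/ΣO = 4.15551.
Al apfu = 0.48410 × 4.15551 = 2.012.

2.012 Al apfu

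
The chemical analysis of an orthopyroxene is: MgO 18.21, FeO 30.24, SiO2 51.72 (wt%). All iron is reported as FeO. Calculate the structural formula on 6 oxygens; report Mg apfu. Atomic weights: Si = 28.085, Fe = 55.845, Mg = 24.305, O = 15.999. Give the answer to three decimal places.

MgO (M=40.304): mol = 0.45182; Mg = 0.45182, O = 0.45182.
FeO (M=71.844): mol = 0.42091; Fe = 0.42091, O = 0.42091.
SiO2 (M=60.083): mol = 0.86081; Si = 0.86081, O = 1.72162.
ΣO = 2.59435; factor = 6/ΣO = 2.31272.
Mg apfu = 0.45182 × 2.31272 = 1.045.

1.045 Mg apfu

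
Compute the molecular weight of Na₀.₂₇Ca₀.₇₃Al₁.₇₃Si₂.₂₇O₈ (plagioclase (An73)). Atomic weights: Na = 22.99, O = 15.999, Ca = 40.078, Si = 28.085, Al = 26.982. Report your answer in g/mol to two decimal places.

M = 0.27*22.99 + 0.73*40.078 + 1.73*26.982 + 2.27*28.085 + 8*15.999

273.89 g/mol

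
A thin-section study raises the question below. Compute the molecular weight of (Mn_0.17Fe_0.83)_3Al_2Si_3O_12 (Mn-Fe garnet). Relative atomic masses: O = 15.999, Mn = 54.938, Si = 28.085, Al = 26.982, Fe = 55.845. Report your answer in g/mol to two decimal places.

M = 0.51(54.938) + 2.49(55.845) + 2(26.982) + 3(28.085) + 12(15.999)

497.28 g/mol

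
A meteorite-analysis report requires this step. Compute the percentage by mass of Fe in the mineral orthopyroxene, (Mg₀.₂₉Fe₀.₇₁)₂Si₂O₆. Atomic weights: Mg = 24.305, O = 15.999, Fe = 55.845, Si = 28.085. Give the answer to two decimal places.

32.29 wt%

Molar mass of (Mg₀.₂₉Fe₀.₇₁)₂Si₂O₆: 0.58*24.305 + 1.42*55.845 + 2*28.085 + 6*15.999 = 245.561 g/mol.
Mass of Fe per formula unit: 1.42 × 55.845 = 79.300 g.
Weight fraction Fe = 79.300 / 245.561 = 0.3229.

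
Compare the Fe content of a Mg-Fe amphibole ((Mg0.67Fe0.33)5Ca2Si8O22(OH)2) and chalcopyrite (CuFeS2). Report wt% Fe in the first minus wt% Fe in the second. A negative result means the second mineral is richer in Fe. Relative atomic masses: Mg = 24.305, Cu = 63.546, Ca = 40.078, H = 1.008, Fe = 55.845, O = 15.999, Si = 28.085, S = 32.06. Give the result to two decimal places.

M((Mg0.67Fe0.33)5Ca2Si8O22(OH)2) = 864.394 g/mol, so wt% Fe = 92.144/864.394 × 100 = 10.66%.
M(CuFeS2) = 183.511 g/mol, so wt% Fe = 55.845/183.511 × 100 = 30.43%.
10.66 − 30.43 = -19.77 pp.

-19.77 percentage points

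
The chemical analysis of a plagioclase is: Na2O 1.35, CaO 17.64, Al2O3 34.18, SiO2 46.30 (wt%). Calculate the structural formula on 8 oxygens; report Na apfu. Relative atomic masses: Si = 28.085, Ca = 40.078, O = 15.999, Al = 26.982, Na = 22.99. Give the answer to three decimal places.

Na2O: 1.35/61.979 = 0.02178 mol → 0.04356 mol Na, 0.02178 mol O.
CaO: 17.64/56.077 = 0.31457 mol → 0.31457 mol Ca, 0.31457 mol O.
Al2O3: 34.18/101.961 = 0.33523 mol → 0.67046 mol Al, 1.00569 mol O.
SiO2: 46.30/60.083 = 0.77060 mol → 0.77060 mol Si, 1.54120 mol O.
Total oxygen = 2.88324 mol. Normalization factor = 8/2.88324 = 2.77466.
Na per 8 O = 0.04356 × 2.77466 = 0.121.

0.121 Na apfu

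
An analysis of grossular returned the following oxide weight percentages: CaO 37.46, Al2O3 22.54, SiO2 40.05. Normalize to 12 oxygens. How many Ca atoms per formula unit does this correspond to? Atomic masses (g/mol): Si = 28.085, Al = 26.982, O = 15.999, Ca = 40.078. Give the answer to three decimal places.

CaO (M=56.077): mol = 0.66801; Ca = 0.66801, O = 0.66801.
Al2O3 (M=101.961): mol = 0.22106; Al = 0.44212, O = 0.66318.
SiO2 (M=60.083): mol = 0.66658; Si = 0.66658, O = 1.33316.
ΣO = 2.66435; factor = 12/ΣO = 4.50391.
Ca apfu = 0.66801 × 4.50391 = 3.009.

3.009 Ca apfu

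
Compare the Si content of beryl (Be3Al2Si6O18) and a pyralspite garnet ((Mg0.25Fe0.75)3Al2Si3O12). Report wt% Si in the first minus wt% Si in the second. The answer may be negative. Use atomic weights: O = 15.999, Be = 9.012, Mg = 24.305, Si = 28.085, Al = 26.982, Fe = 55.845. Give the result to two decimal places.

First mineral: 168.510 g Si in 537.492 g formula = 31.35 wt% Si.
Second mineral: 84.255 g Si in 474.087 g formula = 17.77 wt% Si.
31.35% − 17.77% gives a difference of 13.58 percentage points.

13.58 percentage points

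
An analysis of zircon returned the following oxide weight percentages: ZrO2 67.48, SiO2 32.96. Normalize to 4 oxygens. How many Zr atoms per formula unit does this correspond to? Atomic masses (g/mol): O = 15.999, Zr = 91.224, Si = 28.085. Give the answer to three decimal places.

67.48 wt% ZrO2 ÷ 123.222 g/mol = 0.54763 mol, giving 0.54763 Zr and 1.09526 O.
32.96 wt% SiO2 ÷ 60.083 g/mol = 0.54857 mol, giving 0.54857 Si and 1.09714 O.
Oxygen sums to 2.19240; scaling by 4/2.19240 = 1.82448 puts the formula on 4 O.
Zr: 0.54763 × 1.82448 = 0.999 atoms per formula unit.

0.999 Zr apfu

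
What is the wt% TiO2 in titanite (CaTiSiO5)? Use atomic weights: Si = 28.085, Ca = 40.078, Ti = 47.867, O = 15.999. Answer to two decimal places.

Formula mass = 196.025 g/mol.
1 Ti → 1.0000 mol TiO2 per formula unit; M(TiO2) = 79.865, so TiO2 mass = 79.865 g.
79.865/196.025 × 100 = 40.74 wt%.

40.74 wt%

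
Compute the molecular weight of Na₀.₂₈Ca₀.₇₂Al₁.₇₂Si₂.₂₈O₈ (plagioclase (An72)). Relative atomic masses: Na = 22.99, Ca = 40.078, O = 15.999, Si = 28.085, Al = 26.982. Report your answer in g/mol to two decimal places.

The formula mass is the sum 0.28(22.99) + 0.72(40.078) + 1.72(26.982) + 2.28(28.085) + 8(15.999).

273.73 g/mol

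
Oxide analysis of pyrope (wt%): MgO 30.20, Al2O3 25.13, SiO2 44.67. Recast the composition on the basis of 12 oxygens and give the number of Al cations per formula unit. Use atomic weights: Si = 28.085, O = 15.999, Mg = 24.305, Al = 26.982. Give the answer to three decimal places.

1.988 Al apfu

MgO (M=40.304): mol = 0.74931; Mg = 0.74931, O = 0.74931.
Al2O3 (M=101.961): mol = 0.24647; Al = 0.49294, O = 0.73941.
SiO2 (M=60.083): mol = 0.74347; Si = 0.74347, O = 1.48694.
ΣO = 2.97566; factor = 12/ΣO = 4.03272.
Al apfu = 0.49294 × 4.03272 = 1.988.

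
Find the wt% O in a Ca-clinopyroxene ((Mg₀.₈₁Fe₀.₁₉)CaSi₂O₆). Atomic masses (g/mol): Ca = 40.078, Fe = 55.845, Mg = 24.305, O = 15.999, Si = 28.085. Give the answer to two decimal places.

Formula mass = 0.81*24.305 + 0.19*55.845 + 1*40.078 + 2*28.085 + 6*15.999 = 222.540 g/mol, of which 95.994 g is O.
So O makes up 95.994/222.540 = 0.4314 of the mass, i.e. 43.14%.

43.14 mass %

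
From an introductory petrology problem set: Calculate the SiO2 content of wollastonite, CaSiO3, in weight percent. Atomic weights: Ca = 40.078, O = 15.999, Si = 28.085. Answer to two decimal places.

51.72 wt%

Molar mass of CaSiO3 = 1*40.078 + 1*28.085 + 3*15.999 = 116.160 g/mol.
Each formula unit contains 1 Si, equivalent to 1/1 = 1.0000 mol SiO2.
M(SiO2) = 1×28.085 + 2×15.999 = 60.083 g/mol.
Mass of SiO2 per formula unit = 1.0000 × 60.083 = 60.083 g.
SiO2 wt% = 60.083 / 116.160 × 100 = 51.72%.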